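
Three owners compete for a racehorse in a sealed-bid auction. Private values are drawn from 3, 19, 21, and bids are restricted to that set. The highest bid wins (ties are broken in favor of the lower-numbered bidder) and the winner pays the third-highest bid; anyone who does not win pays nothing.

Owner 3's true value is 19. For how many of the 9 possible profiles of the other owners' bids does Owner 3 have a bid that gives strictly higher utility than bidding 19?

Others bid (3, 19): truth gives 0; bid 21 gives 16 > 0. Violating.
Others bid (19, 3): truth gives 0; bid 21 gives 16 > 0. Violating.
Others bid (3, 3): truth gives 16; no alternative beats it.
Others bid (3, 21): truth gives 0; no alternative beats it.
(Checking all 9 profiles: 2 have a profitable deviation, 7 do not.)

2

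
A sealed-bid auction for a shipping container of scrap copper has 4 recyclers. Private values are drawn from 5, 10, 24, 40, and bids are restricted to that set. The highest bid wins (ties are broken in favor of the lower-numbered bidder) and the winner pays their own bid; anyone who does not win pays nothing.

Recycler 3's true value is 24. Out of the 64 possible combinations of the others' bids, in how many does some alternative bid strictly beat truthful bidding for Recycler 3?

2

Others bid (5, 5, 5): truth gives 0; bid 10 gives 14 > 0. Violating.
Others bid (5, 5, 10): truth gives 0; bid 10 gives 14 > 0. Violating.
Others bid (5, 5, 24): truth gives 0; no alternative beats it.
Others bid (5, 5, 40): truth gives 0; no alternative beats it.
(Checking all 64 profiles: 2 have a profitable deviation, 62 do not.)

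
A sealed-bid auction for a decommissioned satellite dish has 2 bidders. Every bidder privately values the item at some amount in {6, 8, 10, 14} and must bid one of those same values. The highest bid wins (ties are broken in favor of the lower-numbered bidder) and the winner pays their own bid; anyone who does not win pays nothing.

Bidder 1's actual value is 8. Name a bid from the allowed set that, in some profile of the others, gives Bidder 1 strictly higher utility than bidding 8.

6

Suppose Bidder 2 bids 6.
Bid 8: wins, pays 8, utility 8 - 8 = 0.
Bid 6: wins, pays 6, utility 8 - 6 = 2.
So bidding 6 beats truth here (2 > 0).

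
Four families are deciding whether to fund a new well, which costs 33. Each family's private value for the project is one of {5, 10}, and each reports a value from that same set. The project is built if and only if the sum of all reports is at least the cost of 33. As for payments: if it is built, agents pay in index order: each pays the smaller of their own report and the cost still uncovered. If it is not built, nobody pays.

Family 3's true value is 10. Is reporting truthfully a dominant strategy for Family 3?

No

Consider the case where Family 1 reports 10, Family 2 reports 10 and Family 4 reports 10.
Truthful report 10: project built, pays 10, utility 10 - 10 = 0.
Report 5 instead: project built, pays 5, utility 10 - 5 = 5.
Since 5 > 0, reporting 5 is strictly better here, so truthful reporting is not dominant.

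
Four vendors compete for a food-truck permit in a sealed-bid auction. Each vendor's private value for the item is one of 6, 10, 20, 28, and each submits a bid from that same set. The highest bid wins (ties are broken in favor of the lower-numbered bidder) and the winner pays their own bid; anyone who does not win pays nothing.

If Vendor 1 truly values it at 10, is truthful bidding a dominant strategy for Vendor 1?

No

Consider the case where Vendor 2 bids 6, Vendor 3 bids 6 and Vendor 4 bids 6.
Truthful bid 10: wins, pays 10, utility 10 - 10 = 0.
Bid 6 instead: wins, pays 6, utility 10 - 6 = 4.
Since 4 > 0, bidding 6 is strictly better here, so truthful bidding is not dominant.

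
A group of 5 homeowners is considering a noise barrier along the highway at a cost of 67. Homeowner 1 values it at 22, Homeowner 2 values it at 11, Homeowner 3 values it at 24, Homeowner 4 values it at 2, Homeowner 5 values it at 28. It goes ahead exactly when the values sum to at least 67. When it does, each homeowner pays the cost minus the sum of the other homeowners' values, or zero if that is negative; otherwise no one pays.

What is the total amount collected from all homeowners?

14

Total value 87 ≥ cost 67, so it is built.
Homeowner 1: others sum to 65; max(0, 67 - 65) = 2.
Homeowner 2: others sum to 76; max(0, 67 - 76) = 0.
Homeowner 3: others sum to 63; max(0, 67 - 63) = 4.
Homeowner 4: others sum to 85; max(0, 67 - 85) = 0.
Homeowner 5: others sum to 59; max(0, 67 - 59) = 8.
Total collected = 2 + 0 + 4 + 0 + 8 = 14.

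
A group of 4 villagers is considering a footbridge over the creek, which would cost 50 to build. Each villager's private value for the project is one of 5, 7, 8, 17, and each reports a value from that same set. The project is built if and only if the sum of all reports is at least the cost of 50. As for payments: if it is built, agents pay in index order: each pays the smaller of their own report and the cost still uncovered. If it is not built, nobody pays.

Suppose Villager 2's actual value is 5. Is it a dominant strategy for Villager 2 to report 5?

Check each profile of the others' reports and compare truth against every alternative report.
Others report (17, 17, 17): truth gives 0, best alternative gives -2.
Others report (5, 5, 5): truth gives 0, best alternative gives 0.
Others report (5, 5, 7): truth gives 0, best alternative gives 0.
Others report (5, 5, 8): truth gives 0, best alternative gives 0.
Others report (5, 5, 17): truth gives 0, best alternative gives 0.
Others report (5, 7, 5): truth gives 0, best alternative gives 0.
(Remaining 58 profiles checked similarly; truth is weakly best in each.)
In every case the truthful report is at least as good as any alternative, so it is a dominant strategy.

Yes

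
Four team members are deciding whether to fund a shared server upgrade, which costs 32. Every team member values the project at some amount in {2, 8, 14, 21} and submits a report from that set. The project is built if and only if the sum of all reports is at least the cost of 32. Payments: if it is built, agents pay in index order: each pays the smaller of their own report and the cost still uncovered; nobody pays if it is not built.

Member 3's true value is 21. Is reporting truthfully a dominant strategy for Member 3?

No

Consider the case where Member 1 reports 2, Member 2 reports 2 and Member 4 reports 14.
Truthful report 21: project built, pays 21, utility 21 - 21 = 0.
Report 14 instead: project built, pays 14, utility 21 - 14 = 7.
Since 7 > 0, reporting 14 is strictly better here, so truthful reporting is not dominant.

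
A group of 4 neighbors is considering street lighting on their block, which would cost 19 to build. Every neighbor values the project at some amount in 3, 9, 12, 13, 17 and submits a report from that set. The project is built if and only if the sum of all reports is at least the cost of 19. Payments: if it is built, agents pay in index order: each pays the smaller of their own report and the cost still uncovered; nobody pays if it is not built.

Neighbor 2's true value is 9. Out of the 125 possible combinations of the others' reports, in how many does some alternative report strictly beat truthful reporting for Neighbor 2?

Others report (3, 3, 12): truth gives 0; report 3 gives 6 > 0. Violating.
Others report (3, 3, 13): truth gives 0; report 3 gives 6 > 0. Violating.
Others report (3, 3, 17): truth gives 0; report 3 gives 6 > 0. Violating.
Others report (3, 9, 9): truth gives 0; report 3 gives 6 > 0. Violating.
Others report (3, 3, 3): truth gives 0; no alternative beats it.
Others report (3, 3, 9): truth gives 0; no alternative beats it.
(Checking all 125 profiles: 96 have a profitable deviation, 29 do not.)

96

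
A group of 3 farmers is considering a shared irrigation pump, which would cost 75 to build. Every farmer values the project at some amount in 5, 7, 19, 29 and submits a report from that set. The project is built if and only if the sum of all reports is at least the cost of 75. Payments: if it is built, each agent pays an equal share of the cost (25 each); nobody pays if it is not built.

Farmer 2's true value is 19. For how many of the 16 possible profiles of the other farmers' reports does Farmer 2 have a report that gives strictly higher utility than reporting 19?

1

Others report (29, 29): truth gives -6; report 5 gives 0 > -6. Violating.
Others report (5, 5): truth gives 0; no alternative beats it.
Others report (5, 7): truth gives 0; no alternative beats it.
(Checking all 16 profiles: 1 has a profitable deviation, 15 do not.)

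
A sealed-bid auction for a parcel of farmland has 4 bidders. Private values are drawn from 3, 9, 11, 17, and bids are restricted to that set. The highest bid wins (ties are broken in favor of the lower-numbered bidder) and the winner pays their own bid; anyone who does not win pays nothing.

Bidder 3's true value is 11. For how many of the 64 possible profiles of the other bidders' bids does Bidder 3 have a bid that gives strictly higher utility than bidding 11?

Others bid (3, 3, 3): truth gives 0; bid 9 gives 2 > 0. Violating.
Others bid (3, 3, 9): truth gives 0; bid 9 gives 2 > 0. Violating.
Others bid (3, 3, 11): truth gives 0; no alternative beats it.
Others bid (3, 3, 17): truth gives 0; no alternative beats it.
(Checking all 64 profiles: 2 have a profitable deviation, 62 do not.)

2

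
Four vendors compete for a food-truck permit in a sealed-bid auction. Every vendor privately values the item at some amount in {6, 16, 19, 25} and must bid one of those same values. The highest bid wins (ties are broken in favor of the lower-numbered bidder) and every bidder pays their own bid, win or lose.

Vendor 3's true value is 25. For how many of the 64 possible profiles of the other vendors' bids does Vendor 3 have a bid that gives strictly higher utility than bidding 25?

Others bid (6, 6, 6): truth gives 0; bid 16 gives 9 > 0. Violating.
Others bid (6, 6, 16): truth gives 0; bid 16 gives 9 > 0. Violating.
Others bid (6, 6, 19): truth gives 0; bid 19 gives 6 > 0. Violating.
Others bid (6, 16, 6): truth gives 0; bid 19 gives 6 > 0. Violating.
Others bid (6, 6, 25): truth gives 0; no alternative beats it.
Others bid (6, 16, 25): truth gives 0; no alternative beats it.
(Checking all 64 profiles: 40 have a profitable deviation, 24 do not.)

40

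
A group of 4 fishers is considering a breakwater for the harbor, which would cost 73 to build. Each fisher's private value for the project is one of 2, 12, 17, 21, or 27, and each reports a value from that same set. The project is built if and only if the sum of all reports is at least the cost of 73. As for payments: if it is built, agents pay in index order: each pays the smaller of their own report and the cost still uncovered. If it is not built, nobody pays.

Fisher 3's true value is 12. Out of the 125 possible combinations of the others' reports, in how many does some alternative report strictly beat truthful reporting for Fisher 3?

Others report (17, 27, 27): truth gives 0; report 2 gives 10 > 0. Violating.
Others report (21, 27, 27): truth gives 0; report 2 gives 10 > 0. Violating.
Others report (27, 17, 27): truth gives 0; report 2 gives 10 > 0. Violating.
Others report (27, 21, 27): truth gives 0; report 2 gives 10 > 0. Violating.
Others report (2, 2, 2): truth gives 0; no alternative beats it.
Others report (2, 2, 12): truth gives 0; no alternative beats it.
(Checking all 125 profiles: 7 have a profitable deviation, 118 do not.)

7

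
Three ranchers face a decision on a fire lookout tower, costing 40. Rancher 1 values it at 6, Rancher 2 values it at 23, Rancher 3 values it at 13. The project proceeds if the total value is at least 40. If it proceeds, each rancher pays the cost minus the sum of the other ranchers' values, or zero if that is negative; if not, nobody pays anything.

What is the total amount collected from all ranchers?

36

Total value 42 ≥ cost 40, so it is built.
Rancher 1: others sum to 36; max(0, 40 - 36) = 4.
Rancher 2: others sum to 19; max(0, 40 - 19) = 21.
Rancher 3: others sum to 29; max(0, 40 - 29) = 11.
Total collected = 4 + 21 + 11 = 36.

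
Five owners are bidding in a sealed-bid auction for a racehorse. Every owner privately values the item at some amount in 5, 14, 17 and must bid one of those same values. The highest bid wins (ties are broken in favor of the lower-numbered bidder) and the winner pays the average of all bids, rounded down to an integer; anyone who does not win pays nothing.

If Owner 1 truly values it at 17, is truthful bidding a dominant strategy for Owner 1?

Consider the case where Owner 2 bids 5, Owner 3 bids 5, Owner 4 bids 5 and Owner 5 bids 5.
Truthful bid 17: wins, pays 7, utility 17 - 7 = 10.
Bid 5 instead: wins, pays 5, utility 17 - 5 = 12.
Since 12 > 10, bidding 5 is strictly better here, so truthful bidding is not dominant.

No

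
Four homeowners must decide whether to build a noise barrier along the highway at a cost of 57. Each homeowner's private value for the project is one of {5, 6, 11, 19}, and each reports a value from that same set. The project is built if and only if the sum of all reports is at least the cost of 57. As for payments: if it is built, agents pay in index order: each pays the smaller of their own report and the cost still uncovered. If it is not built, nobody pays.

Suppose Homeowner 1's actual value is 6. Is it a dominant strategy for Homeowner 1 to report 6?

No

Consider the case where Homeowner 2 reports 19, Homeowner 3 reports 19 and Homeowner 4 reports 19.
Truthful report 6: project built, pays 6, utility 6 - 6 = 0.
Report 5 instead: project built, pays 5, utility 6 - 5 = 1.
Since 1 > 0, reporting 5 is strictly better here, so truthful reporting is not dominant.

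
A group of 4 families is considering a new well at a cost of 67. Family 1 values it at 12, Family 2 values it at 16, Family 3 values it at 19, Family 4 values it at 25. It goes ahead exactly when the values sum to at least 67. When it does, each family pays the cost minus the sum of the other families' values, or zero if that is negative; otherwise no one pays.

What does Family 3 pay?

14

Total value 72 ≥ cost 67, so the project is built.
The other families' values sum to 53.
Cost minus that sum is 67 - 53 = 14.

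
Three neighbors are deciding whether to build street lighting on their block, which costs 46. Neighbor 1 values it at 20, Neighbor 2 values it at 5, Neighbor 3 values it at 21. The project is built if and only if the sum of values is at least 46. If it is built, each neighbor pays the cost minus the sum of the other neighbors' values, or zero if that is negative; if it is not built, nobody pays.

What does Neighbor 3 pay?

Total value 46 ≥ cost 46, so the project is built.
The other neighbors' values sum to 25.
Cost minus that sum is 46 - 25 = 21.

21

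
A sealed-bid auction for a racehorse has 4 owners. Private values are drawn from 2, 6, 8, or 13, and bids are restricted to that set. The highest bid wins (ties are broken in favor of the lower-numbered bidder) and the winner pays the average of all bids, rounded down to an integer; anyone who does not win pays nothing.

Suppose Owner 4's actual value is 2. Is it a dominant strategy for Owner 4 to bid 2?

Check each profile of the others' bids and compare truth against every alternative bid.
Others bid (2, 2, 2): truth gives 0, best alternative gives -1.
Others bid (2, 2, 6): truth gives 0, best alternative gives 0.
Others bid (2, 2, 8): truth gives 0, best alternative gives 0.
Others bid (2, 2, 13): truth gives 0, best alternative gives 0.
Others bid (2, 6, 2): truth gives 0, best alternative gives 0.
Others bid (2, 6, 6): truth gives 0, best alternative gives 0.
(Remaining 58 profiles checked similarly; truth is weakly best in each.)
In every case the truthful bid is at least as good as any alternative, so it is a dominant strategy.

Yes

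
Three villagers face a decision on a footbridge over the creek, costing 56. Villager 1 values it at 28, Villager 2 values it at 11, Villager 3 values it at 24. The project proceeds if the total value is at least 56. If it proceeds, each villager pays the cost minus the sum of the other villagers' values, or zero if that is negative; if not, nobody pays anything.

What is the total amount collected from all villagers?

42

Total value 63 ≥ cost 56, so it is built.
Villager 1: others sum to 35; max(0, 56 - 35) = 21.
Villager 2: others sum to 52; max(0, 56 - 52) = 4.
Villager 3: others sum to 39; max(0, 56 - 39) = 17.
Total collected = 21 + 4 + 17 = 42.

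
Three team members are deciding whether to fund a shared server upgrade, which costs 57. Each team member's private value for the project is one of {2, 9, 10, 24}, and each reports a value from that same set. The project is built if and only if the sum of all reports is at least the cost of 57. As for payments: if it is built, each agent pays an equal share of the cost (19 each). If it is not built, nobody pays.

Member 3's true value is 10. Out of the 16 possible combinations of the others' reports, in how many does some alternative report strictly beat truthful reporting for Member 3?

1

Others report (24, 24): truth gives -9; report 2 gives 0 > -9. Violating.
Others report (2, 2): truth gives 0; no alternative beats it.
Others report (2, 9): truth gives 0; no alternative beats it.
(Checking all 16 profiles: 1 has a profitable deviation, 15 do not.)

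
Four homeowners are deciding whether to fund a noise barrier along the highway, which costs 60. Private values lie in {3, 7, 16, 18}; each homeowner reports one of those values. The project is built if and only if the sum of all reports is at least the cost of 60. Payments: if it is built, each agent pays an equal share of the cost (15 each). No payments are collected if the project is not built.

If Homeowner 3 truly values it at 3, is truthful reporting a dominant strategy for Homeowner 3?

Yes

Check each profile of the others' reports and compare truth against every alternative report.
Others report (18, 18, 18): truth gives 0, best alternative gives -12.
Others report (3, 3, 3): truth gives 0, best alternative gives 0.
Others report (3, 3, 7): truth gives 0, best alternative gives 0.
Others report (3, 3, 16): truth gives 0, best alternative gives 0.
Others report (3, 3, 18): truth gives 0, best alternative gives 0.
Others report (3, 7, 3): truth gives 0, best alternative gives 0.
(Remaining 58 profiles checked similarly; truth is weakly best in each.)
In every case the truthful report is at least as good as any alternative, so it is a dominant strategy.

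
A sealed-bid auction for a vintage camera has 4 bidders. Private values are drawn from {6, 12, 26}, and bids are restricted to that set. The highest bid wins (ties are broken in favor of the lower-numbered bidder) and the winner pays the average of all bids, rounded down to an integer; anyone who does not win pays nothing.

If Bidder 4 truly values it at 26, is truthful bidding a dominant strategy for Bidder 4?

Consider the case where Bidder 1 bids 6, Bidder 2 bids 6 and Bidder 3 bids 6.
Truthful bid 26: wins, pays 11, utility 26 - 11 = 15.
Bid 12 instead: wins, pays 7, utility 26 - 7 = 19.
Since 19 > 15, bidding 12 is strictly better here, so truthful bidding is not dominant.

No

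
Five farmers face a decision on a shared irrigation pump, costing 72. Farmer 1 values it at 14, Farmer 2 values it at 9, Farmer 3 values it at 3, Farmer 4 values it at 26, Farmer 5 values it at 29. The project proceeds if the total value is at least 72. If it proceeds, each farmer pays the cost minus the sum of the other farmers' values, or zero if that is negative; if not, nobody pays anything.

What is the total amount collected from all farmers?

42

Total value 81 ≥ cost 72, so it is built.
Farmer 1: others sum to 67; max(0, 72 - 67) = 5.
Farmer 2: others sum to 72; max(0, 72 - 72) = 0.
Farmer 3: others sum to 78; max(0, 72 - 78) = 0.
Farmer 4: others sum to 55; max(0, 72 - 55) = 17.
Farmer 5: others sum to 52; max(0, 72 - 52) = 20.
Total collected = 5 + 0 + 0 + 17 + 20 = 42.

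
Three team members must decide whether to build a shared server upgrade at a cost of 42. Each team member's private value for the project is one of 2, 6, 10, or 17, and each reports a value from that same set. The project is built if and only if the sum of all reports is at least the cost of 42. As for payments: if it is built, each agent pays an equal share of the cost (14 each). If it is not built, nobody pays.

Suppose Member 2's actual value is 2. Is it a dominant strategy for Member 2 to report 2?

Yes

Check each profile of the others' reports and compare truth against every alternative report.
Others report (2, 2): truth gives 0, best alternative gives 0.
Others report (2, 6): truth gives 0, best alternative gives 0.
Others report (2, 10): truth gives 0, best alternative gives 0.
Others report (2, 17): truth gives 0, best alternative gives 0.
Others report (6, 2): truth gives 0, best alternative gives 0.
Others report (6, 6): truth gives 0, best alternative gives 0.
(Remaining 10 profiles checked similarly; truth is weakly best in each.)
In every case the truthful report is at least as good as any alternative, so it is a dominant strategy.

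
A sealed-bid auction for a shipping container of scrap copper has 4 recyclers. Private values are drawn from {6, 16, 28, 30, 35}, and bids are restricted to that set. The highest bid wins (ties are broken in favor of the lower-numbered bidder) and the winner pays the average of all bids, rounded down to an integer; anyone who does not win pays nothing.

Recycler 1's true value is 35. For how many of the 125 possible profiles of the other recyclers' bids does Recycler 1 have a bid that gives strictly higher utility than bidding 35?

Others bid (6, 6, 6): truth gives 22; bid 6 gives 29 > 22. Violating.
Others bid (6, 6, 16): truth gives 20; bid 16 gives 24 > 20. Violating.
Others bid (6, 6, 28): truth gives 17; bid 28 gives 18 > 17. Violating.
Others bid (6, 6, 30): truth gives 16; bid 30 gives 17 > 16. Violating.
Others bid (6, 6, 35): truth gives 15; no alternative beats it.
Others bid (6, 16, 35): truth gives 12; no alternative beats it.
(Checking all 125 profiles: 64 have a profitable deviation, 61 do not.)

64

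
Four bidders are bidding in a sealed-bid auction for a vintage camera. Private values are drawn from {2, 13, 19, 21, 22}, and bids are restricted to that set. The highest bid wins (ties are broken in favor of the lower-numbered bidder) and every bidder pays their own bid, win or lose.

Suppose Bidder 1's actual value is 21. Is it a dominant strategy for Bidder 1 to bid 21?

No

Consider the case where Bidder 2 bids 2, Bidder 3 bids 2 and Bidder 4 bids 2.
Truthful bid 21: wins, pays 21, utility 21 - 21 = 0.
Bid 2 instead: wins, pays 2, utility 21 - 2 = 19.
Since 19 > 0, bidding 2 is strictly better here, so truthful bidding is not dominant.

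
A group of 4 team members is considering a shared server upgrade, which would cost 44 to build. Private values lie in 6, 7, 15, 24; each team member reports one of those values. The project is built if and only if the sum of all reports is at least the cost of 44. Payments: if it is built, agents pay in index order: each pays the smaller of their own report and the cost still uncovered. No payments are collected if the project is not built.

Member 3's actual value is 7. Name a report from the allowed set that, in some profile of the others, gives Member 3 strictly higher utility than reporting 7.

Suppose Member 1 reports 6, Member 2 reports 15 and Member 4 reports 24.
Report 7: project built, pays 7, utility 7 - 7 = 0.
Report 6: project built, pays 6, utility 7 - 6 = 1.
So reporting 6 beats truth here (1 > 0).

6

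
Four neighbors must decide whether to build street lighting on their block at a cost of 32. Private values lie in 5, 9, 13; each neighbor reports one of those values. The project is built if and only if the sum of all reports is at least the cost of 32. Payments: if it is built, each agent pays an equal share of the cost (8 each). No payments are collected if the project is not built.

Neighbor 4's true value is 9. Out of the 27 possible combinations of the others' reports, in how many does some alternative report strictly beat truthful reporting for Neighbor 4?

3

Others report (5, 5, 9): truth gives 0; report 13 gives 1 > 0. Violating.
Others report (5, 9, 5): truth gives 0; report 13 gives 1 > 0. Violating.
Others report (9, 5, 5): truth gives 0; report 13 gives 1 > 0. Violating.
Others report (5, 5, 5): truth gives 0; no alternative beats it.
Others report (5, 5, 13): truth gives 1; no alternative beats it.
(Checking all 27 profiles: 3 have a profitable deviation, 24 do not.)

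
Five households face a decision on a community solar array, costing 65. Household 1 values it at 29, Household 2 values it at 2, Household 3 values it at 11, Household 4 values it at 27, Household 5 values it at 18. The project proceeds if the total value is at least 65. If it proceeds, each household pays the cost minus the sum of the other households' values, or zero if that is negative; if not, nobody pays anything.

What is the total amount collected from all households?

12

Total value 87 ≥ cost 65, so it is built.
Household 1: others sum to 58; max(0, 65 - 58) = 7.
Household 2: others sum to 85; max(0, 65 - 85) = 0.
Household 3: others sum to 76; max(0, 65 - 76) = 0.
Household 4: others sum to 60; max(0, 65 - 60) = 5.
Household 5: others sum to 69; max(0, 65 - 69) = 0.
Total collected = 7 + 0 + 0 + 5 + 0 = 12.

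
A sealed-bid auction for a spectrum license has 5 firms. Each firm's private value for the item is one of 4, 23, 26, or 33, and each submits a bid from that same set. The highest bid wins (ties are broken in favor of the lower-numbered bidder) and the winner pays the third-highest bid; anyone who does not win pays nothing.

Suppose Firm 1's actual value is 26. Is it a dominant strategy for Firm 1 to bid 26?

Consider the case where Firm 2 bids 4, Firm 3 bids 4, Firm 4 bids 4 and Firm 5 bids 33.
Truthful bid 26: loses, pays 0, utility 0.
Bid 33 instead: wins, pays 4, utility 26 - 4 = 22.
Since 22 > 0, bidding 33 is strictly better here, so truthful bidding is not dominant.

No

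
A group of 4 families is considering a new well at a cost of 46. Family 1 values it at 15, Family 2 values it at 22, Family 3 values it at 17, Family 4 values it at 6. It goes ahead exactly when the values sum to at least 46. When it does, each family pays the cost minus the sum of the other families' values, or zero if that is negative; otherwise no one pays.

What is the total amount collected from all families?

Total value 60 ≥ cost 46, so it is built.
Family 1: others sum to 45; max(0, 46 - 45) = 1.
Family 2: others sum to 38; max(0, 46 - 38) = 8.
Family 3: others sum to 43; max(0, 46 - 43) = 3.
Family 4: others sum to 54; max(0, 46 - 54) = 0.
Total collected = 1 + 8 + 3 + 0 = 12.

12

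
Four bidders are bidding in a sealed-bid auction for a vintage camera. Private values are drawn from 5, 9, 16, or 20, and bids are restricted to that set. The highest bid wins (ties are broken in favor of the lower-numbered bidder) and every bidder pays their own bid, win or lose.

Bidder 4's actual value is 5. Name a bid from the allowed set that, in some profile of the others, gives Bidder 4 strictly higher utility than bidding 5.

9

Suppose Bidder 1 bids 5, Bidder 2 bids 5 and Bidder 3 bids 5.
Bid 5: loses but pays 5, utility -5.
Bid 9: wins, pays 9, utility 5 - 9 = -4.
So bidding 9 beats truth here (-4 > -5).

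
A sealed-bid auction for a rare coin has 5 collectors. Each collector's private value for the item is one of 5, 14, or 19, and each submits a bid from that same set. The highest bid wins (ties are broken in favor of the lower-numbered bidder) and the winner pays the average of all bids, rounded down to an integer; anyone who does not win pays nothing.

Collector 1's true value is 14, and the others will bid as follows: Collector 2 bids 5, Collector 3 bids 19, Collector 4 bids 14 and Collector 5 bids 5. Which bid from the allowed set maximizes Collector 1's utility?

19

Bid 5: loses, pays 0, utility 0.
Bid 14: loses, pays 0, utility 0.
Bid 19: wins, pays 12, utility 14 - 12 = 2.
The best choice is 19 with utility 2.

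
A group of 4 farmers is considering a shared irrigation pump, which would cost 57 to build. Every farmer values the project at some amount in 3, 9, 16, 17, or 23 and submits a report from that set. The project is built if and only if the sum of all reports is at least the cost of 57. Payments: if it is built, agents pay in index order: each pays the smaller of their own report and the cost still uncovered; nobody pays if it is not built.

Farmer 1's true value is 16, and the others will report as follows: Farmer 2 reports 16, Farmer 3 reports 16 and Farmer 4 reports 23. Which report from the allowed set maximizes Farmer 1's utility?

3

Report 3: project built, pays 3, utility 16 - 3 = 13.
Report 9: project built, pays 9, utility 16 - 9 = 7.
Report 16: project built, pays 16, utility 16 - 16 = 0.
Report 17: project built, pays 17, utility 16 - 17 = -1.
Report 23: project built, pays 23, utility 16 - 23 = -7.
The best choice is 3 with utility 13.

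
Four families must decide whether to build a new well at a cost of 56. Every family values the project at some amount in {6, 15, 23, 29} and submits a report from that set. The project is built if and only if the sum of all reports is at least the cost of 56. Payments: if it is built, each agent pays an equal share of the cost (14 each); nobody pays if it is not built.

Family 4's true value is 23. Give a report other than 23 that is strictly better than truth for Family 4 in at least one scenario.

29

Suppose Family 1 reports 6, Family 2 reports 6 and Family 3 reports 15.
Report 23: project not built, utility 0.
Report 29: project built, pays 14, utility 23 - 14 = 9.
So reporting 29 beats truth here (9 > 0).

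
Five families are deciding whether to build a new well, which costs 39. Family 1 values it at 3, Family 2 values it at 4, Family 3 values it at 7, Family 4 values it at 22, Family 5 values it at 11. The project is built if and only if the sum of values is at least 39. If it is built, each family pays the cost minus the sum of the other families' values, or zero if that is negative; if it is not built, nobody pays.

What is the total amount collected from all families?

Total value 47 ≥ cost 39, so it is built.
Family 1: others sum to 44; max(0, 39 - 44) = 0.
Family 2: others sum to 43; max(0, 39 - 43) = 0.
Family 3: others sum to 40; max(0, 39 - 40) = 0.
Family 4: others sum to 25; max(0, 39 - 25) = 14.
Family 5: others sum to 36; max(0, 39 - 36) = 3.
Total collected = 0 + 0 + 0 + 14 + 3 = 17.

17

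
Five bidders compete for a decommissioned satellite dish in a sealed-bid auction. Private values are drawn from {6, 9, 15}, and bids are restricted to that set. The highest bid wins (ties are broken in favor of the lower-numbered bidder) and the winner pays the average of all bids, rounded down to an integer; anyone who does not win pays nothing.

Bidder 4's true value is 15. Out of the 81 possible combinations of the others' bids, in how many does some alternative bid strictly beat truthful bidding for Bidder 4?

Others bid (6, 6, 6, 6): truth gives 8; bid 9 gives 9 > 8. Violating.
Others bid (6, 6, 6, 9): truth gives 7; bid 9 gives 8 > 7. Violating.
Others bid (6, 6, 6, 15): truth gives 6; no alternative beats it.
Others bid (6, 6, 9, 6): truth gives 7; no alternative beats it.
(Checking all 81 profiles: 2 have a profitable deviation, 79 do not.)

2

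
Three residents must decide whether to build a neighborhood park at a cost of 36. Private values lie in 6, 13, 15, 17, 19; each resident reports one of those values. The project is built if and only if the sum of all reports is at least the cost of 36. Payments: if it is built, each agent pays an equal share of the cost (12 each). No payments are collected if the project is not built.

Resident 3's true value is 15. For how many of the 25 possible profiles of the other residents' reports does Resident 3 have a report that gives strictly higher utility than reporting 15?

Others report (6, 13): truth gives 0; report 17 gives 3 > 0. Violating.
Others report (13, 6): truth gives 0; report 17 gives 3 > 0. Violating.
Others report (6, 6): truth gives 0; no alternative beats it.
Others report (6, 15): truth gives 3; no alternative beats it.
(Checking all 25 profiles: 2 have a profitable deviation, 23 do not.)

2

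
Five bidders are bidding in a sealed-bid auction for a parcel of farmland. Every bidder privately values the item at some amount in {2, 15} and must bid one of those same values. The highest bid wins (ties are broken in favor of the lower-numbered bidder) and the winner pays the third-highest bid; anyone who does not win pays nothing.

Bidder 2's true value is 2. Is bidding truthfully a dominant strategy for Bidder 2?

Check each profile of the others' bids and compare truth against every alternative bid.
Others bid (2, 2, 15, 15): truth gives 0, best alternative gives -13.
Others bid (2, 15, 2, 15): truth gives 0, best alternative gives -13.
Others bid (2, 15, 15, 2): truth gives 0, best alternative gives -13.
Others bid (2, 15, 15, 15): truth gives 0, best alternative gives -13.
Others bid (2, 2, 2, 2): truth gives 0, best alternative gives 0.
Others bid (2, 2, 2, 15): truth gives 0, best alternative gives 0.
(Remaining 10 profiles checked similarly; truth is weakly best in each.)
In every case the truthful bid is at least as good as any alternative, so it is a dominant strategy.

Yes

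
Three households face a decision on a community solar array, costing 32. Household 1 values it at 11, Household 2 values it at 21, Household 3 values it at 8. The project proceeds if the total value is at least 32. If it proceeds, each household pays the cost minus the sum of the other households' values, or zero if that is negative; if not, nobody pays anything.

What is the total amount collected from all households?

16

Total value 40 ≥ cost 32, so it is built.
Household 1: others sum to 29; max(0, 32 - 29) = 3.
Household 2: others sum to 19; max(0, 32 - 19) = 13.
Household 3: others sum to 32; max(0, 32 - 32) = 0.
Total collected = 3 + 13 + 0 = 16.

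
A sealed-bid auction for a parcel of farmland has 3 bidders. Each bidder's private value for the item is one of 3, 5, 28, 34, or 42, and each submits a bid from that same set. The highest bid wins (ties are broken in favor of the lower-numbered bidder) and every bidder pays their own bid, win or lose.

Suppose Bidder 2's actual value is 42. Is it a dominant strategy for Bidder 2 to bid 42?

Consider the case where Bidder 1 bids 3 and Bidder 3 bids 3.
Truthful bid 42: wins, pays 42, utility 42 - 42 = 0.
Bid 5 instead: wins, pays 5, utility 42 - 5 = 37.
Since 37 > 0, bidding 5 is strictly better here, so truthful bidding is not dominant.

No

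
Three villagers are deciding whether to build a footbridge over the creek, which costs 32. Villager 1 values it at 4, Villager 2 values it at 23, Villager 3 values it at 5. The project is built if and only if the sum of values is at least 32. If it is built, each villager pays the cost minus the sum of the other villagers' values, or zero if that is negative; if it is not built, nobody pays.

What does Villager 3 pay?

Total value 32 ≥ cost 32, so the project is built.
The other villagers' values sum to 27.
Cost minus that sum is 32 - 27 = 5.

5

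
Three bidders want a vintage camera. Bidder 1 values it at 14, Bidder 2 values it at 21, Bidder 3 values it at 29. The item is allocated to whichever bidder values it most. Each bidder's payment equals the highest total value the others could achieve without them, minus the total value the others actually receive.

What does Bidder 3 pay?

Bidder 3 has the highest value and receives the item.
Without Bidder 3, the item would go to the next-highest value, 21, so the others could achieve 21.
With Bidder 3 present and winning, the others receive nothing, so their total is 0.
Payment = 21 - 0 = 21.

21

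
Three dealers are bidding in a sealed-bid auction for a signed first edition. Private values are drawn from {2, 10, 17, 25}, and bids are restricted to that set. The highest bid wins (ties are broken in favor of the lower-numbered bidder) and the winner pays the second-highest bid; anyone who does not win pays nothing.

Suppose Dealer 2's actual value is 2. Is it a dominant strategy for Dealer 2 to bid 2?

Check each profile of the others' bids and compare truth against every alternative bid.
Others bid (2, 10): truth gives 0, best alternative gives -8.
Others bid (2, 2): truth gives 0, best alternative gives 0.
Others bid (2, 17): truth gives 0, best alternative gives 0.
Others bid (2, 25): truth gives 0, best alternative gives 0.
Others bid (10, 2): truth gives 0, best alternative gives 0.
Others bid (10, 10): truth gives 0, best alternative gives 0.
(Remaining 10 profiles checked similarly; truth is weakly best in each.)
In every case the truthful bid is at least as good as any alternative, so it is a dominant strategy.

Yes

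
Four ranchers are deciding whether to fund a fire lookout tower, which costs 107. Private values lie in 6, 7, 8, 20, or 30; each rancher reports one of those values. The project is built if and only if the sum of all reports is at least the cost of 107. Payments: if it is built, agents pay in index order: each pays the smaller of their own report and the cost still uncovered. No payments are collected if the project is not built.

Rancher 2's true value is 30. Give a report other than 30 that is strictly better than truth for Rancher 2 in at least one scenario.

20

Suppose Rancher 1 reports 30, Rancher 3 reports 30 and Rancher 4 reports 30.
Report 30: project built, pays 30, utility 30 - 30 = 0.
Report 20: project built, pays 20, utility 30 - 20 = 10.
So reporting 20 beats truth here (10 > 0).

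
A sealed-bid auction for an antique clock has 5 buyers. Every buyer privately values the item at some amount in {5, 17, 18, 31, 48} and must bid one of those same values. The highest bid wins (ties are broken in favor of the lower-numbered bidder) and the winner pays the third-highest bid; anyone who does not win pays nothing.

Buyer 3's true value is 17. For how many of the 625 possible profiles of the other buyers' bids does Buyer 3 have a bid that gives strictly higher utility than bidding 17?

Others bid (5, 5, 5, 18): truth gives 0; bid 18 gives 12 > 0. Violating.
Others bid (5, 5, 5, 31): truth gives 0; bid 31 gives 12 > 0. Violating.
Others bid (5, 5, 5, 48): truth gives 0; bid 48 gives 12 > 0. Violating.
Others bid (5, 5, 18, 5): truth gives 0; bid 18 gives 12 > 0. Violating.
Others bid (5, 5, 5, 5): truth gives 12; no alternative beats it.
Others bid (5, 5, 5, 17): truth gives 12; no alternative beats it.
(Checking all 625 profiles: 12 have a profitable deviation, 613 do not.)

12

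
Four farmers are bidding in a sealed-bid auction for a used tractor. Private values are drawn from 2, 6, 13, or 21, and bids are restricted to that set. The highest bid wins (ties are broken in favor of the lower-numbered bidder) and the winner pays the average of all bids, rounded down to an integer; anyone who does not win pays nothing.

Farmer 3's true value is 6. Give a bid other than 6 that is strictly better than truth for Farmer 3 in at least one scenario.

Suppose Farmer 1 bids 2, Farmer 2 bids 6 and Farmer 4 bids 2.
Bid 6: loses, pays 0, utility 0.
Bid 13: wins, pays 5, utility 6 - 5 = 1.
So bidding 13 beats truth here (1 > 0).

13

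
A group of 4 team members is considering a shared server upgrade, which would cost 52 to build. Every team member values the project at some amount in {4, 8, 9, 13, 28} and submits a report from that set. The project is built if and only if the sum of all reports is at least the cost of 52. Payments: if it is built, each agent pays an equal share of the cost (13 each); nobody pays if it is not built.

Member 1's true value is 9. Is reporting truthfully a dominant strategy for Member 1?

No

Consider the case where Member 2 reports 4, Member 3 reports 13 and Member 4 reports 28.
Truthful report 9: project built, pays 13, utility 9 - 13 = -4.
Report 4 instead: project not built, utility 0.
Since 0 > -4, reporting 4 is strictly better here, so truthful reporting is not dominant.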